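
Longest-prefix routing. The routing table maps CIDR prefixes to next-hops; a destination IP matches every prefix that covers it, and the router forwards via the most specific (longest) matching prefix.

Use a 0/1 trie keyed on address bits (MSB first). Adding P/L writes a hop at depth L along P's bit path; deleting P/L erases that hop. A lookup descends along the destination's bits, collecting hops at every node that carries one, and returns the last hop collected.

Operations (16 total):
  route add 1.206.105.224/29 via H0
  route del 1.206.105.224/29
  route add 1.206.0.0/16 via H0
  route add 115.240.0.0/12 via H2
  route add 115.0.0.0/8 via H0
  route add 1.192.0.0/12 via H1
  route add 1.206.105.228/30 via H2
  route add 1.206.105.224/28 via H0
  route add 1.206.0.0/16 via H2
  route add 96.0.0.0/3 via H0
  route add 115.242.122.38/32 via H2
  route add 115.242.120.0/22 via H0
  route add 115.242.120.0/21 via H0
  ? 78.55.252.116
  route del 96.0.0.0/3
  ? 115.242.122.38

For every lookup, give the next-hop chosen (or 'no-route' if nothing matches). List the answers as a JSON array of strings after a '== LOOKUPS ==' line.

Process each operation:
  add 1.206.105.224/29 -> H0 at depth 29
  del 1.206.105.224/29 (clear depth 29)
  add 1.206.0.0/16 -> H0 at depth 16
  add 115.240.0.0/12 -> H2 at depth 12
  add 115.0.0.0/8 -> H0 at depth 8
  add 1.192.0.0/12 -> H1 at depth 12
  add 1.206.105.228/30 -> H2 at depth 30
  add 1.206.105.224/28 -> H0 at depth 28
  add 1.206.0.0/16 -> H2 at depth 16
  add 96.0.0.0/3 -> H0 at depth 3
  add 115.242.122.38/32 -> H2 at depth 32
  add 115.242.120.0/22 -> H0 at depth 22
  add 115.242.120.0/21 -> H0 at depth 21
  lookup 78.55.252.116: bits 01 walk d0:-→d1:-→d2:- -> no-route
  del 96.0.0.0/3 (clear depth 3)
  lookup 115.242.122.38: bits 01110011111100100111101000100110 walk d0:-→d1:-→d2:-→d3:-→d4:-→d5:-→d6:-→d7:-→d8:H0→d9:-→d10:-→d11:-→d12:H2→d13:-→d14:-→d15:-→d16:-→d17:-→d18:-→d19:-→d20:-→d21:H0→d22:H0→d23:-→d24:-→d25:-→d26:-→d27:-→d28:-→d29:-→d30:-→d31:-→d32:H2 -> H2

== LOOKUPS ==
["no-route","H2"]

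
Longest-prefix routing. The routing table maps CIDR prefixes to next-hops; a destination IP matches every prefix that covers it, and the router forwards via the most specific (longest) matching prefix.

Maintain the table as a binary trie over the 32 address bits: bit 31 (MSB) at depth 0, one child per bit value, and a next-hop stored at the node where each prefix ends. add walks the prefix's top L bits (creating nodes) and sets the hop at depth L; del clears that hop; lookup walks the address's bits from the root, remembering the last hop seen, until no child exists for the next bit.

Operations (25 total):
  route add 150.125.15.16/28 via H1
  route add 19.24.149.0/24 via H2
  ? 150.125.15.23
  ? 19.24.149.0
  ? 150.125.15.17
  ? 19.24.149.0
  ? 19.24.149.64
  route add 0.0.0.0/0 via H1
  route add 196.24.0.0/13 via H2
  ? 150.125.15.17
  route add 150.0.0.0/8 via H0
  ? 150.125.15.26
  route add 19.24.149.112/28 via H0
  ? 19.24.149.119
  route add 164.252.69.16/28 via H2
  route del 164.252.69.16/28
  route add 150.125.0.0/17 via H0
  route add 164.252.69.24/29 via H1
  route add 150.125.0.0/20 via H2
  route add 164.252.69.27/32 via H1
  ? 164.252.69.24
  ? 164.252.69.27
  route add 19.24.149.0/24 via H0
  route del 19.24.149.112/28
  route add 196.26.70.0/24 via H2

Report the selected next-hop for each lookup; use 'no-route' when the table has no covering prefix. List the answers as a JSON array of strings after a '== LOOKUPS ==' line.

Trace:
  add 150.125.15.16/28 -> H1 at depth 28
  add 19.24.149.0/24 -> H2 at depth 24
  ? 150.125.15.23  path d0:-→d1:-→d2:-→d3:-→d4:-→d5:-→d6:-→d7:-→d8:-→d9:-→d10:-→d11:-→d12:-→d13:-→d14:-→d15:-→d16:-→d17:-→d18:-→d19:-→d20:-→d21:-→d22:-→d23:-→d24:-→d25:-→d26:-→d27:-→d28:H1  best=H1
  ? 19.24.149.0  path d0:-→d1:-→d2:-→d3:-→d4:-→d5:-→d6:-→d7:-→d8:-→d9:-→d10:-→d11:-→d12:-→d13:-→d14:-→d15:-→d16:-→d17:-→d18:-→d19:-→d20:-→d21:-→d22:-→d23:-→d24:H2  best=H2
  ? 150.125.15.17  path d0:-→d1:-→d2:-→d3:-→d4:-→d5:-→d6:-→d7:-→d8:-→d9:-→d10:-→d11:-→d12:-→d13:-→d14:-→d15:-→d16:-→d17:-→d18:-→d19:-→d20:-→d21:-→d22:-→d23:-→d24:-→d25:-→d26:-→d27:-→d28:H1  best=H1
  ? 19.24.149.0  path d0:-→d1:-→d2:-→d3:-→d4:-→d5:-→d6:-→d7:-→d8:-→d9:-→d10:-→d11:-→d12:-→d13:-→d14:-→d15:-→d16:-→d17:-→d18:-→d19:-→d20:-→d21:-→d22:-→d23:-→d24:H2  best=H2
  ? 19.24.149.64  path d0:-→d1:-→d2:-→d3:-→d4:-→d5:-→d6:-→d7:-→d8:-→d9:-→d10:-→d11:-→d12:-→d13:-→d14:-→d15:-→d16:-→d17:-→d18:-→d19:-→d20:-→d21:-→d22:-→d23:-→d24:H2  best=H2
  add 0.0.0.0/0 -> H1 at depth 0
  add 196.24.0.0/13 -> H2 at depth 13
  ? 150.125.15.17  path d0:H1→d1:-→d2:-→d3:-→d4:-→d5:-→d6:-→d7:-→d8:-→d9:-→d10:-→d11:-→d12:-→d13:-→d14:-→d15:-→d16:-→d17:-→d18:-→d19:-→d20:-→d21:-→d22:-→d23:-→d24:-→d25:-→d26:-→d27:-→d28:H1  best=H1
  add 150.0.0.0/8 -> H0 at depth 8
  ? 150.125.15.26  path d0:H1→d1:-→d2:-→d3:-→d4:-→d5:-→d6:-→d7:-→d8:H0→d9:-→d10:-→d11:-→d12:-→d13:-→d14:-→d15:-→d16:-→d17:-→d18:-→d19:-→d20:-→d21:-→d22:-→d23:-→d24:-→d25:-→d26:-→d27:-→d28:H1  best=H1
  add 19.24.149.112/28 -> H0 at depth 28
  ? 19.24.149.119  path d0:H1→d1:-→d2:-→d3:-→d4:-→d5:-→d6:-→d7:-→d8:-→d9:-→d10:-→d11:-→d12:-→d13:-→d14:-→d15:-→d16:-→d17:-→d18:-→d19:-→d20:-→d21:-→d22:-→d23:-→d24:H2→d25:-→d26:-→d27:-→d28:H0  best=H0
  add 164.252.69.16/28 -> H2 at depth 28
  del 164.252.69.16/28 (clear depth 28)
  add 150.125.0.0/17 -> H0 at depth 17
  add 164.252.69.24/29 -> H1 at depth 29
  add 150.125.0.0/20 -> H2 at depth 20
  add 164.252.69.27/32 -> H1 at depth 32
  ? 164.252.69.24  path d0:H1→d1:-→d2:-→d3:-→d4:-→d5:-→d6:-→d7:-→d8:-→d9:-→d10:-→d11:-→d12:-→d13:-→d14:-→d15:-→d16:-→d17:-→d18:-→d19:-→d20:-→d21:-→d22:-→d23:-→d24:-→d25:-→d26:-→d27:-→d28:-→d29:H1→d30:-  best=H1
  ? 164.252.69.27  path d0:H1→d1:-→d2:-→d3:-→d4:-→d5:-→d6:-→d7:-→d8:-→d9:-→d10:-→d11:-→d12:-→d13:-→d14:-→d15:-→d16:-→d17:-→d18:-→d19:-→d20:-→d21:-→d22:-→d23:-→d24:-→d25:-→d26:-→d27:-→d28:-→d29:H1→d30:-→d31:-→d32:H1  best=H1
  add 19.24.149.0/24 -> H0 at depth 24
  del 19.24.149.112/28 (clear depth 28)
  add 196.26.70.0/24 -> H2 at depth 24

== LOOKUPS ==
["H1","H2","H1","H2","H2","H1","H1","H0","H1","H1"]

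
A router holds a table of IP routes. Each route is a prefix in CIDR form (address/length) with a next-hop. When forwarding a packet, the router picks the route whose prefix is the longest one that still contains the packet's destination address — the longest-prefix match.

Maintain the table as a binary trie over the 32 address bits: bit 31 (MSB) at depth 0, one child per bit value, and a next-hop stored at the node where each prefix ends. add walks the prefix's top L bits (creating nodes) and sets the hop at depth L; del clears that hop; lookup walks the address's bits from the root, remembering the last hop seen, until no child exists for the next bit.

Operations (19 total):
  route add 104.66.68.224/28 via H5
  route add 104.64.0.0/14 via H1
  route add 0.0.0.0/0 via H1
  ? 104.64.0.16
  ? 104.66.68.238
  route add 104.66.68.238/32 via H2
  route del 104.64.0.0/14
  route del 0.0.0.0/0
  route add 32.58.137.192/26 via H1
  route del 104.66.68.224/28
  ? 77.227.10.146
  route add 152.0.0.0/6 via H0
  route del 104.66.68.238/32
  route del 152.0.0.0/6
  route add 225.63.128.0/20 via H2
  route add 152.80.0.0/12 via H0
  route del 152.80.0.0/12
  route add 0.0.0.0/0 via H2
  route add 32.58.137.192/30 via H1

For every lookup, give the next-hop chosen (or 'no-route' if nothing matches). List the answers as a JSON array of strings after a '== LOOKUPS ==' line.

Apply in order:
  add 104.66.68.224/28 -> H5 at depth 28
  add 104.64.0.0/14 -> H1 at depth 14
  add 0.0.0.0/0 -> H1 at depth 0
  lookup 104.64.0.16: bits 01101000010000 walk d0:H1→d1:-→d2:-→d3:-→d4:-→d5:-→d6:-→d7:-→d8:-→d9:-→d10:-→d11:-→d12:-→d13:-→d14:H1 -> H1
  lookup 104.66.68.238: bits 0110100001000010010001001110 walk d0:H1→d1:-→d2:-→d3:-→d4:-→d5:-→d6:-→d7:-→d8:-→d9:-→d10:-→d11:-→d12:-→d13:-→d14:H1→d15:-→d16:-→d17:-→d18:-→d19:-→d20:-→d21:-→d22:-→d23:-→d24:-→d25:-→d26:-→d27:-→d28:H5 -> H5
  add 104.66.68.238/32 -> H2 at depth 32
  del 104.64.0.0/14 (clear depth 14)
  del 0.0.0.0/0 (clear depth 0)
  add 32.58.137.192/26 -> H1 at depth 26
  del 104.66.68.224/28 (clear depth 28)
  lookup 77.227.10.146: bits 01 walk d0:-→d1:-→d2:- -> no-route
  add 152.0.0.0/6 -> H0 at depth 6
  del 104.66.68.238/32 (clear depth 32)
  del 152.0.0.0/6 (clear depth 6)
  add 225.63.128.0/20 -> H2 at depth 20
  add 152.80.0.0/12 -> H0 at depth 12
  del 152.80.0.0/12 (clear depth 12)
  add 0.0.0.0/0 -> H2 at depth 0
  add 32.58.137.192/30 -> H1 at depth 30

== LOOKUPS ==
["H1","H5","no-route"]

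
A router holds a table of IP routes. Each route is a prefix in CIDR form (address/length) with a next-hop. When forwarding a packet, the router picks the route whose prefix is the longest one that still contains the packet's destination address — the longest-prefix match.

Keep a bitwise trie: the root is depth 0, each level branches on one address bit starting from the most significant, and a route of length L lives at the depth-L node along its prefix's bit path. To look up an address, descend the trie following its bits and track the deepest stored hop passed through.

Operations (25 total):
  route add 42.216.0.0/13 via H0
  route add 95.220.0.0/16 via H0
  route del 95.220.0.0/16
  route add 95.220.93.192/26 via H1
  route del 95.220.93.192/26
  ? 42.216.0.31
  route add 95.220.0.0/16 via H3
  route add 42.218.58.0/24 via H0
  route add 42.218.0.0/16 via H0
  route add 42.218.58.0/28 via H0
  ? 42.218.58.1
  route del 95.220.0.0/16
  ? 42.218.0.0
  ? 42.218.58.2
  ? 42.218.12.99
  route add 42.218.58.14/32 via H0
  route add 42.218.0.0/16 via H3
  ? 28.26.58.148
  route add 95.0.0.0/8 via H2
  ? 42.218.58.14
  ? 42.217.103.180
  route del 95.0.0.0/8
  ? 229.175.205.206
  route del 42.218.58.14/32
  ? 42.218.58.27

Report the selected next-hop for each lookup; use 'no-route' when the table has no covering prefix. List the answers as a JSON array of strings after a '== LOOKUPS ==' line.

Process each operation:
  add 42.216.0.0/13 -> H0 at depth 13
  add 95.220.0.0/16 -> H0 at depth 16
  del 95.220.0.0/16 (clear depth 16)
  add 95.220.93.192/26 -> H1 at depth 26
  del 95.220.93.192/26 (clear depth 26)
  lookup 42.216.0.31: bits 0010101011011 walk d0:-→d1:-→d2:-→d3:-→d4:-→d5:-→d6:-→d7:-→d8:-→d9:-→d10:-→d11:-→d12:-→d13:H0 -> H0
  add 95.220.0.0/16 -> H3 at depth 16
  add 42.218.58.0/24 -> H0 at depth 24
  add 42.218.0.0/16 -> H0 at depth 16
  add 42.218.58.0/28 -> H0 at depth 28
  lookup 42.218.58.1: bits 0010101011011010001110100000 walk d0:-→d1:-→d2:-→d3:-→d4:-→d5:-→d6:-→d7:-→d8:-→d9:-→d10:-→d11:-→d12:-→d13:H0→d14:-→d15:-→d16:H0→d17:-→d18:-→d19:-→d20:-→d21:-→d22:-→d23:-→d24:H0→d25:-→d26:-→d27:-→d28:H0 -> H0
  del 95.220.0.0/16 (clear depth 16)
  lookup 42.218.0.0: bits 001010101101101000 walk d0:-→d1:-→d2:-→d3:-→d4:-→d5:-→d6:-→d7:-→d8:-→d9:-→d10:-→d11:-→d12:-→d13:H0→d14:-→d15:-→d16:H0→d17:-→d18:- -> H0
  lookup 42.218.58.2: bits 0010101011011010001110100000 walk d0:-→d1:-→d2:-→d3:-→d4:-→d5:-→d6:-→d7:-→d8:-→d9:-→d10:-→d11:-→d12:-→d13:H0→d14:-→d15:-→d16:H0→d17:-→d18:-→d19:-→d20:-→d21:-→d22:-→d23:-→d24:H0→d25:-→d26:-→d27:-→d28:H0 -> H0
  lookup 42.218.12.99: bits 001010101101101000 walk d0:-→d1:-→d2:-→d3:-→d4:-→d5:-→d6:-→d7:-→d8:-→d9:-→d10:-→d11:-→d12:-→d13:H0→d14:-→d15:-→d16:H0→d17:-→d18:- -> H0
  add 42.218.58.14/32 -> H0 at depth 32
  add 42.218.0.0/16 -> H3 at depth 16
  lookup 28.26.58.148: bits 00 walk d0:-→d1:-→d2:- -> no-route
  add 95.0.0.0/8 -> H2 at depth 8
  lookup 42.218.58.14: bits 00101010110110100011101000001110 walk d0:-→d1:-→d2:-→d3:-→d4:-→d5:-→d6:-→d7:-→d8:-→d9:-→d10:-→d11:-→d12:-→d13:H0→d14:-→d15:-→d16:H3→d17:-→d18:-→d19:-→d20:-→d21:-→d22:-→d23:-→d24:H0→d25:-→d26:-→d27:-→d28:H0→d29:-→d30:-→d31:-→d32:H0 -> H0
  lookup 42.217.103.180: bits 00101010110110 walk d0:-→d1:-→d2:-→d3:-→d4:-→d5:-→d6:-→d7:-→d8:-→d9:-→d10:-→d11:-→d12:-→d13:H0→d14:- -> H0
  del 95.0.0.0/8 (clear depth 8)
  lookup 229.175.205.206: bits ε walk d0:- -> no-route
  del 42.218.58.14/32 (clear depth 32)
  lookup 42.218.58.27: bits 001010101101101000111010000 walk d0:-→d1:-→d2:-→d3:-→d4:-→d5:-→d6:-→d7:-→d8:-→d9:-→d10:-→d11:-→d12:-→d13:H0→d14:-→d15:-→d16:H3→d17:-→d18:-→d19:-→d20:-→d21:-→d22:-→d23:-→d24:H0→d25:-→d26:-→d27:- -> H0

== LOOKUPS ==
["H0","H0","H0","H0","H0","no-route","H0","H0","no-route","H0"]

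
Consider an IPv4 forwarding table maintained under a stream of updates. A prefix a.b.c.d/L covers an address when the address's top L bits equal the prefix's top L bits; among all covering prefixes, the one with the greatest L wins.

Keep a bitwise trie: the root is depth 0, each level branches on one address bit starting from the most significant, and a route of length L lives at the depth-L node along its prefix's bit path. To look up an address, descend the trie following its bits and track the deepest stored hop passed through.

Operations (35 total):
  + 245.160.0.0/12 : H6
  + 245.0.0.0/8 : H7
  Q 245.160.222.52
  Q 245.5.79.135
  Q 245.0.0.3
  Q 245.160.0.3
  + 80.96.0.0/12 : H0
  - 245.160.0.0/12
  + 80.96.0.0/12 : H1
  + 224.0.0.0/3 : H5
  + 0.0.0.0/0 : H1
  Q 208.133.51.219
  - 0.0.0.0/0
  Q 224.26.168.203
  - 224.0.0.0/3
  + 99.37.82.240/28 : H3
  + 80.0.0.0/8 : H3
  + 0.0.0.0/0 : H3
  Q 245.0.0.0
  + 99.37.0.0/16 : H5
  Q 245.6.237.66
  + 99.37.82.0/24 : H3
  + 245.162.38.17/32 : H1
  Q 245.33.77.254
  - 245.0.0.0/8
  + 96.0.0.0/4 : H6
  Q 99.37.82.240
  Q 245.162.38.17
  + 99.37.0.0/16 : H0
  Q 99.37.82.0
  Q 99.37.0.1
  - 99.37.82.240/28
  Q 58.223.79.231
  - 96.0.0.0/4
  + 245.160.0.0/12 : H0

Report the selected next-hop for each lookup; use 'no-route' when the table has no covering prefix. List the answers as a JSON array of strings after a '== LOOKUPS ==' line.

Apply in order:
  + 245.160.0.0/12 (H6) depth=12
  + 245.0.0.0/8 (H7) depth=8
  ? 245.160.222.52  path d0:-→d1:-→d2:-→d3:-→d4:-→d5:-→d6:-→d7:-→d8:H7→d9:-→d10:-→d11:-→d12:H6  best=H6
  ? 245.5.79.135  path d0:-→d1:-→d2:-→d3:-→d4:-→d5:-→d6:-→d7:-→d8:H7  best=H7
  ? 245.0.0.3  path d0:-→d1:-→d2:-→d3:-→d4:-→d5:-→d6:-→d7:-→d8:H7  best=H7
  ? 245.160.0.3  path d0:-→d1:-→d2:-→d3:-→d4:-→d5:-→d6:-→d7:-→d8:H7→d9:-→d10:-→d11:-→d12:H6  best=H6
  + 80.96.0.0/12 (H0) depth=12
  - 245.160.0.0/12 clear@12
  + 80.96.0.0/12 (H1) depth=12
  + 224.0.0.0/3 (H5) depth=3
  + 0.0.0.0/0 (H1) depth=0
  ? 208.133.51.219  path d0:H1→d1:-→d2:-  best=H1
  - 0.0.0.0/0 clear@0
  ? 224.26.168.203  path d0:-→d1:-→d2:-→d3:H5  best=H5
  - 224.0.0.0/3 clear@3
  + 99.37.82.240/28 (H3) depth=28
  + 80.0.0.0/8 (H3) depth=8
  + 0.0.0.0/0 (H3) depth=0
  ? 245.0.0.0  path d0:H3→d1:-→d2:-→d3:-→d4:-→d5:-→d6:-→d7:-→d8:H7  best=H7
  + 99.37.0.0/16 (H5) depth=16
  ? 245.6.237.66  path d0:H3→d1:-→d2:-→d3:-→d4:-→d5:-→d6:-→d7:-→d8:H7  best=H7
  + 99.37.82.0/24 (H3) depth=24
  + 245.162.38.17/32 (H1) depth=32
  ? 245.33.77.254  path d0:H3→d1:-→d2:-→d3:-→d4:-→d5:-→d6:-→d7:-→d8:H7  best=H7
  - 245.0.0.0/8 clear@8
  + 96.0.0.0/4 (H6) depth=4
  ? 99.37.82.240  path d0:H3→d1:-→d2:-→d3:-→d4:H6→d5:-→d6:-→d7:-→d8:-→d9:-→d10:-→d11:-→d12:-→d13:-→d14:-→d15:-→d16:H5→d17:-→d18:-→d19:-→d20:-→d21:-→d22:-→d23:-→d24:H3→d25:-→d26:-→d27:-→d28:H3  best=H3
  ? 245.162.38.17  path d0:H3→d1:-→d2:-→d3:-→d4:-→d5:-→d6:-→d7:-→d8:-→d9:-→d10:-→d11:-→d12:-→d13:-→d14:-→d15:-→d16:-→d17:-→d18:-→d19:-→d20:-→d21:-→d22:-→d23:-→d24:-→d25:-→d26:-→d27:-→d28:-→d29:-→d30:-→d31:-→d32:H1  best=H1
  + 99.37.0.0/16 (H0) depth=16
  ? 99.37.82.0  path d0:H3→d1:-→d2:-→d3:-→d4:H6→d5:-→d6:-→d7:-→d8:-→d9:-→d10:-→d11:-→d12:-→d13:-→d14:-→d15:-→d16:H0→d17:-→d18:-→d19:-→d20:-→d21:-→d22:-→d23:-→d24:H3  best=H3
  ? 99.37.0.1  path d0:H3→d1:-→d2:-→d3:-→d4:H6→d5:-→d6:-→d7:-→d8:-→d9:-→d10:-→d11:-→d12:-→d13:-→d14:-→d15:-→d16:H0→d17:-  best=H0
  - 99.37.82.240/28 clear@28
  ? 58.223.79.231  path d0:H3→d1:-  best=H3
  - 96.0.0.0/4 clear@4
  + 245.160.0.0/12 (H0) depth=12

== LOOKUPS ==
["H6","H7","H7","H6","H1","H5","H7","H7","H7","H3","H1","H3","H0","H3"]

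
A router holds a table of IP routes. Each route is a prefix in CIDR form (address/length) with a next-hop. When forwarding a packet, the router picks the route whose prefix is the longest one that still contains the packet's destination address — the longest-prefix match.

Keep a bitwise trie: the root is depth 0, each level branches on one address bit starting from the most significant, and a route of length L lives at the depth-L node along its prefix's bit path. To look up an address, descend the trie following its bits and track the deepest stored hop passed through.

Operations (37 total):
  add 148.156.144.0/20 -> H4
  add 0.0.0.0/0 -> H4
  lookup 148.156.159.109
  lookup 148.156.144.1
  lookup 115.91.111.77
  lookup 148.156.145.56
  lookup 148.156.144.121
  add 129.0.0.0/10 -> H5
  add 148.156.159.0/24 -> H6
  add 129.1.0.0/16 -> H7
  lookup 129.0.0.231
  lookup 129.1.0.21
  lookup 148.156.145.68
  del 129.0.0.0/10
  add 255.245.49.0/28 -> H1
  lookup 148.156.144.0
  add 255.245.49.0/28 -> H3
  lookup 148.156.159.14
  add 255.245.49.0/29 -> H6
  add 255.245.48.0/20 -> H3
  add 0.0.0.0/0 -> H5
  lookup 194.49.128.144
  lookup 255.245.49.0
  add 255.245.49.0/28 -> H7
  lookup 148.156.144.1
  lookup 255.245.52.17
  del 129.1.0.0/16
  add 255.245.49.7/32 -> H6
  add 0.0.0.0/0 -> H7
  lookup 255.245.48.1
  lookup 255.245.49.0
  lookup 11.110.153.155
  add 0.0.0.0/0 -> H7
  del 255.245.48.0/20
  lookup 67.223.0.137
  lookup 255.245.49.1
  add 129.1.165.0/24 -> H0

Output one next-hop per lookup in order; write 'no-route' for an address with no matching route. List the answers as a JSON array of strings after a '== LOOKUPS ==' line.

Apply in order:
  add 148.156.144.0/20 -> H4 at depth 20
  add 0.0.0.0/0 -> H4 at depth 0
  ? 148.156.159.109  path d0:H4→d1:-→d2:-→d3:-→d4:-→d5:-→d6:-→d7:-→d8:-→d9:-→d10:-→d11:-→d12:-→d13:-→d14:-→d15:-→d16:-→d17:-→d18:-→d19:-→d20:H4  best=H4
  ? 148.156.144.1  path d0:H4→d1:-→d2:-→d3:-→d4:-→d5:-→d6:-→d7:-→d8:-→d9:-→d10:-→d11:-→d12:-→d13:-→d14:-→d15:-→d16:-→d17:-→d18:-→d19:-→d20:H4  best=H4
  ? 115.91.111.77  path d0:H4  best=H4
  ? 148.156.145.56  path d0:H4→d1:-→d2:-→d3:-→d4:-→d5:-→d6:-→d7:-→d8:-→d9:-→d10:-→d11:-→d12:-→d13:-→d14:-→d15:-→d16:-→d17:-→d18:-→d19:-→d20:H4  best=H4
  ? 148.156.144.121  path d0:H4→d1:-→d2:-→d3:-→d4:-→d5:-→d6:-→d7:-→d8:-→d9:-→d10:-→d11:-→d12:-→d13:-→d14:-→d15:-→d16:-→d17:-→d18:-→d19:-→d20:H4  best=H4
  add 129.0.0.0/10 -> H5 at depth 10
  add 148.156.159.0/24 -> H6 at depth 24
  add 129.1.0.0/16 -> H7 at depth 16
  ? 129.0.0.231  path d0:H4→d1:-→d2:-→d3:-→d4:-→d5:-→d6:-→d7:-→d8:-→d9:-→d10:H5→d11:-→d12:-→d13:-→d14:-→d15:-  best=H5
  ? 129.1.0.21  path d0:H4→d1:-→d2:-→d3:-→d4:-→d5:-→d6:-→d7:-→d8:-→d9:-→d10:H5→d11:-→d12:-→d13:-→d14:-→d15:-→d16:H7  best=H7
  ? 148.156.145.68  path d0:H4→d1:-→d2:-→d3:-→d4:-→d5:-→d6:-→d7:-→d8:-→d9:-→d10:-→d11:-→d12:-→d13:-→d14:-→d15:-→d16:-→d17:-→d18:-→d19:-→d20:H4  best=H4
  - 129.0.0.0/10 clear@10
  add 255.245.49.0/28 -> H1 at depth 28
  ? 148.156.144.0  path d0:H4→d1:-→d2:-→d3:-→d4:-→d5:-→d6:-→d7:-→d8:-→d9:-→d10:-→d11:-→d12:-→d13:-→d14:-→d15:-→d16:-→d17:-→d18:-→d19:-→d20:H4  best=H4
  add 255.245.49.0/28 -> H3 at depth 28
  ? 148.156.159.14  path d0:H4→d1:-→d2:-→d3:-→d4:-→d5:-→d6:-→d7:-→d8:-→d9:-→d10:-→d11:-→d12:-→d13:-→d14:-→d15:-→d16:-→d17:-→d18:-→d19:-→d20:H4→d21:-→d22:-→d23:-→d24:H6  best=H6
  add 255.245.49.0/29 -> H6 at depth 29
  add 255.245.48.0/20 -> H3 at depth 20
  add 0.0.0.0/0 -> H5 at depth 0
  ? 194.49.128.144  path d0:H5→d1:-→d2:-  best=H5
  ? 255.245.49.0  path d0:H5→d1:-→d2:-→d3:-→d4:-→d5:-→d6:-→d7:-→d8:-→d9:-→d10:-→d11:-→d12:-→d13:-→d14:-→d15:-→d16:-→d17:-→d18:-→d19:-→d20:H3→d21:-→d22:-→d23:-→d24:-→d25:-→d26:-→d27:-→d28:H3→d29:H6  best=H6
  add 255.245.49.0/28 -> H7 at depth 28
  ? 148.156.144.1  path d0:H5→d1:-→d2:-→d3:-→d4:-→d5:-→d6:-→d7:-→d8:-→d9:-→d10:-→d11:-→d12:-→d13:-→d14:-→d15:-→d16:-→d17:-→d18:-→d19:-→d20:H4  best=H4
  ? 255.245.52.17  path d0:H5→d1:-→d2:-→d3:-→d4:-→d5:-→d6:-→d7:-→d8:-→d9:-→d10:-→d11:-→d12:-→d13:-→d14:-→d15:-→d16:-→d17:-→d18:-→d19:-→d20:H3→d21:-  best=H3
  - 129.1.0.0/16 clear@16
  add 255.245.49.7/32 -> H6 at depth 32
  add 0.0.0.0/0 -> H7 at depth 0
  ? 255.245.48.1  path d0:H7→d1:-→d2:-→d3:-→d4:-→d5:-→d6:-→d7:-→d8:-→d9:-→d10:-→d11:-→d12:-→d13:-→d14:-→d15:-→d16:-→d17:-→d18:-→d19:-→d20:H3→d21:-→d22:-→d23:-  best=H3
  ? 255.245.49.0  path d0:H7→d1:-→d2:-→d3:-→d4:-→d5:-→d6:-→d7:-→d8:-→d9:-→d10:-→d11:-→d12:-→d13:-→d14:-→d15:-→d16:-→d17:-→d18:-→d19:-→d20:H3→d21:-→d22:-→d23:-→d24:-→d25:-→d26:-→d27:-→d28:H7→d29:H6  best=H6
  ? 11.110.153.155  path d0:H7  best=H7
  add 0.0.0.0/0 -> H7 at depth 0
  - 255.245.48.0/20 clear@20
  ? 67.223.0.137  path d0:H7  best=H7
  ? 255.245.49.1  path d0:H7→d1:-→d2:-→d3:-→d4:-→d5:-→d6:-→d7:-→d8:-→d9:-→d10:-→d11:-→d12:-→d13:-→d14:-→d15:-→d16:-→d17:-→d18:-→d19:-→d20:-→d21:-→d22:-→d23:-→d24:-→d25:-→d26:-→d27:-→d28:H7→d29:H6  best=H6
  add 129.1.165.0/24 -> H0 at depth 24

== LOOKUPS ==
["H4","H4","H4","H4","H4","H5","H7","H4","H4","H6","H5","H6","H4","H3","H3","H6","H7","H7","H6"]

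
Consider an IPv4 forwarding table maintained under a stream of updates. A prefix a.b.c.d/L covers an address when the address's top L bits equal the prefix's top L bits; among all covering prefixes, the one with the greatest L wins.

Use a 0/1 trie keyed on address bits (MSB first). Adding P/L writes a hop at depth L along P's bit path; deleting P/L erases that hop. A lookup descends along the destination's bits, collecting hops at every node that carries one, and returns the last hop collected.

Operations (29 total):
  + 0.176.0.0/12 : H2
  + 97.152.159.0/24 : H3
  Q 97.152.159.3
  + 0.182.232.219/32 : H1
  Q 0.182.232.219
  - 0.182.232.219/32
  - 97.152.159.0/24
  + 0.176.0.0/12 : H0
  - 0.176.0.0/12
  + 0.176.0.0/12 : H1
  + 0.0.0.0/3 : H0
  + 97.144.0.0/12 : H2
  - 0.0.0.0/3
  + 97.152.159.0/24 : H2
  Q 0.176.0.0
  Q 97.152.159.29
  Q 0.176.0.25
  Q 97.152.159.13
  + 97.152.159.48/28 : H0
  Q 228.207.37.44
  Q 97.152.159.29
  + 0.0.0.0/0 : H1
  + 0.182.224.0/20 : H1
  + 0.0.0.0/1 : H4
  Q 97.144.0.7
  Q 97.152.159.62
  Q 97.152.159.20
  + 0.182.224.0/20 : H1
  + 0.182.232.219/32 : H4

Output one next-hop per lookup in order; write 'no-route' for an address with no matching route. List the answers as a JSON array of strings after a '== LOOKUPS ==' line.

Apply in order:
  add 0.176.0.0/12 -> H2 at depth 12
  add 97.152.159.0/24 -> H3 at depth 24
  Q 97.152.159.3: descend 011000011001100010011111 ; hops seen [H3] ; pick H3
  add 0.182.232.219/32 -> H1 at depth 32
  Q 0.182.232.219: descend 00000000101101101110100011011011 ; hops seen [H2,H1] ; pick H1
  - 0.182.232.219/32 clear@32
  - 97.152.159.0/24 clear@24
  add 0.176.0.0/12 -> H0 at depth 12
  - 0.176.0.0/12 clear@12
  add 0.176.0.0/12 -> H1 at depth 12
  add 0.0.0.0/3 -> H0 at depth 3
  add 97.144.0.0/12 -> H2 at depth 12
  - 0.0.0.0/3 clear@3
  add 97.152.159.0/24 -> H2 at depth 24
  Q 0.176.0.0: descend 0000000010110 ; hops seen [H1] ; pick H1
  Q 97.152.159.29: descend 011000011001100010011111 ; hops seen [H2,H2] ; pick H2
  Q 0.176.0.25: descend 0000000010110 ; hops seen [H1] ; pick H1
  Q 97.152.159.13: descend 011000011001100010011111 ; hops seen [H2,H2] ; pick H2
  add 97.152.159.48/28 -> H0 at depth 28
  Q 228.207.37.44: descend ε ; hops seen [∅] ; pick no-route
  Q 97.152.159.29: descend 01100001100110001001111100 ; hops seen [H2,H2] ; pick H2
  add 0.0.0.0/0 -> H1 at depth 0
  add 0.182.224.0/20 -> H1 at depth 20
  add 0.0.0.0/1 -> H4 at depth 1
  Q 97.144.0.7: descend 011000011001 ; hops seen [H1,H4,H2] ; pick H2
  Q 97.152.159.62: descend 0110000110011000100111110011 ; hops seen [H1,H4,H2,H2,H0] ; pick H0
  Q 97.152.159.20: descend 01100001100110001001111100 ; hops seen [H1,H4,H2,H2] ; pick H2
  add 0.182.224.0/20 -> H1 at depth 20
  add 0.182.232.219/32 -> H4 at depth 32

== LOOKUPS ==
["H3","H1","H1","H2","H1","H2","no-route","H2","H2","H0","H2"]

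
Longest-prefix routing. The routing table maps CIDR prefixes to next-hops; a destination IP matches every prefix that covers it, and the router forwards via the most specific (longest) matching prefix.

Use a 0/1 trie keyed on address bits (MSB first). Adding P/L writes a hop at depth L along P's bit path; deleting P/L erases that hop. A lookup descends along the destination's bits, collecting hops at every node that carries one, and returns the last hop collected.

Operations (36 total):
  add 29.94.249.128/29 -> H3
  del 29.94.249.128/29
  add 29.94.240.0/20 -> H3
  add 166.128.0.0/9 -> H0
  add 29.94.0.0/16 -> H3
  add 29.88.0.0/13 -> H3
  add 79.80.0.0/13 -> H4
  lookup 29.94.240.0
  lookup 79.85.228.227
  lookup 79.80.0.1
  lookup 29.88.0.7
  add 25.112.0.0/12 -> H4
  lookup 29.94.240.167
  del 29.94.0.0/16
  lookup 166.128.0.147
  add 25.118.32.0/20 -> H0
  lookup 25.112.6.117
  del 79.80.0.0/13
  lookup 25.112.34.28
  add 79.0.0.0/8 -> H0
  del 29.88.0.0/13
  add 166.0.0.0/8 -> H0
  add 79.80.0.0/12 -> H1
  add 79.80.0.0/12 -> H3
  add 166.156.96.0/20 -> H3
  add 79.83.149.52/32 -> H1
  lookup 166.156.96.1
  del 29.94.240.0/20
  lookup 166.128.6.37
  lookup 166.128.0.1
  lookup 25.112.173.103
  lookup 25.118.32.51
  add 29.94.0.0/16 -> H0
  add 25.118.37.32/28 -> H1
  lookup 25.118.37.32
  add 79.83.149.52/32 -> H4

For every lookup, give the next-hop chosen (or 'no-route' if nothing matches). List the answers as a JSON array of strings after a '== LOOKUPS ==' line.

Trace:
  add 29.94.249.128/29 -> H3 at depth 29
  del 29.94.249.128/29 (clear depth 29)
  add 29.94.240.0/20 -> H3 at depth 20
  add 166.128.0.0/9 -> H0 at depth 9
  add 29.94.0.0/16 -> H3 at depth 16
  add 29.88.0.0/13 -> H3 at depth 13
  add 79.80.0.0/13 -> H4 at depth 13
  Q 29.94.240.0: descend 00011101010111101111 ; hops seen [H3,H3,H3] ; pick H3
  Q 79.85.228.227: descend 0100111101010 ; hops seen [H4] ; pick H4
  Q 79.80.0.1: descend 0100111101010 ; hops seen [H4] ; pick H4
  Q 29.88.0.7: descend 0001110101011 ; hops seen [H3] ; pick H3
  add 25.112.0.0/12 -> H4 at depth 12
  Q 29.94.240.167: descend 00011101010111101111 ; hops seen [H3,H3,H3] ; pick H3
  del 29.94.0.0/16 (clear depth 16)
  Q 166.128.0.147: descend 101001101 ; hops seen [H0] ; pick H0
  add 25.118.32.0/20 -> H0 at depth 20
  Q 25.112.6.117: descend 0001100101110 ; hops seen [H4] ; pick H4
  del 79.80.0.0/13 (clear depth 13)
  Q 25.112.34.28: descend 0001100101110 ; hops seen [H4] ; pick H4
  add 79.0.0.0/8 -> H0 at depth 8
  del 29.88.0.0/13 (clear depth 13)
  add 166.0.0.0/8 -> H0 at depth 8
  add 79.80.0.0/12 -> H1 at depth 12
  add 79.80.0.0/12 -> H3 at depth 12
  add 166.156.96.0/20 -> H3 at depth 20
  add 79.83.149.52/32 -> H1 at depth 32
  Q 166.156.96.1: descend 10100110100111000110 ; hops seen [H0,H0,H3] ; pick H3
  del 29.94.240.0/20 (clear depth 20)
  Q 166.128.6.37: descend 10100110100 ; hops seen [H0,H0] ; pick H0
  Q 166.128.0.1: descend 10100110100 ; hops seen [H0,H0] ; pick H0
  Q 25.112.173.103: descend 0001100101110 ; hops seen [H4] ; pick H4
  Q 25.118.32.51: descend 00011001011101100010 ; hops seen [H4,H0] ; pick H0
  add 29.94.0.0/16 -> H0 at depth 16
  add 25.118.37.32/28 -> H1 at depth 28
  Q 25.118.37.32: descend 0001100101110110001001010010 ; hops seen [H4,H0,H1] ; pick H1
  add 79.83.149.52/32 -> H4 at depth 32

== LOOKUPS ==
["H3","H4","H4","H3","H3","H0","H4","H4","H3","H0","H0","H4","H0","H1"]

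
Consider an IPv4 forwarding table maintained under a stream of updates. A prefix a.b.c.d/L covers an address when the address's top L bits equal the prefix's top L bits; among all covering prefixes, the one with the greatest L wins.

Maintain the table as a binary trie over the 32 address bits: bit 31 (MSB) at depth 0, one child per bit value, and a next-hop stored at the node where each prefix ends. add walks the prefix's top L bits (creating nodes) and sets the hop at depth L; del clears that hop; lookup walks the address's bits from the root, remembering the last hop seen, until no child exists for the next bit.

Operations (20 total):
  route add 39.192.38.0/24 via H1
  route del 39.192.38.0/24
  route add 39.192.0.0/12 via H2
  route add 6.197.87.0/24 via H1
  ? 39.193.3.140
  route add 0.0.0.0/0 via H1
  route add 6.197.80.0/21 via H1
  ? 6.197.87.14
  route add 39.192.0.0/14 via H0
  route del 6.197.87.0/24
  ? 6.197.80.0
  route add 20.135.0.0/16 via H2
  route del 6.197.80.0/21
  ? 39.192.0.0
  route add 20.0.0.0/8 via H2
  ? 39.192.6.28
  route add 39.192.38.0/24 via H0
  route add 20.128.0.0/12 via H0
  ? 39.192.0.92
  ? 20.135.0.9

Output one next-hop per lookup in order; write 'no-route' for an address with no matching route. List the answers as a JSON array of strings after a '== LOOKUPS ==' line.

Trace:
  + 39.192.38.0/24 (H1) depth=24
  - 39.192.38.0/24 clear@24
  + 39.192.0.0/12 (H2) depth=12
  + 6.197.87.0/24 (H1) depth=24
  lookup 39.193.3.140: bits 001001111100000 walk d0:-→d1:-→d2:-→d3:-→d4:-→d5:-→d6:-→d7:-→d8:-→d9:-→d10:-→d11:-→d12:H2→d13:-→d14:-→d15:- -> H2
  + 0.0.0.0/0 (H1) depth=0
  + 6.197.80.0/21 (H1) depth=21
  lookup 6.197.87.14: bits 000001101100010101010111 walk d0:H1→d1:-→d2:-→d3:-→d4:-→d5:-→d6:-→d7:-→d8:-→d9:-→d10:-→d11:-→d12:-→d13:-→d14:-→d15:-→d16:-→d17:-→d18:-→d19:-→d20:-→d21:H1→d22:-→d23:-→d24:H1 -> H1
  + 39.192.0.0/14 (H0) depth=14
  - 6.197.87.0/24 clear@24
  lookup 6.197.80.0: bits 000001101100010101010 walk d0:H1→d1:-→d2:-→d3:-→d4:-→d5:-→d6:-→d7:-→d8:-→d9:-→d10:-→d11:-→d12:-→d13:-→d14:-→d15:-→d16:-→d17:-→d18:-→d19:-→d20:-→d21:H1 -> H1
  + 20.135.0.0/16 (H2) depth=16
  - 6.197.80.0/21 clear@21
  lookup 39.192.0.0: bits 001001111100000000 walk d0:H1→d1:-→d2:-→d3:-→d4:-→d5:-→d6:-→d7:-→d8:-→d9:-→d10:-→d11:-→d12:H2→d13:-→d14:H0→d15:-→d16:-→d17:-→d18:- -> H0
  + 20.0.0.0/8 (H2) depth=8
  lookup 39.192.6.28: bits 001001111100000000 walk d0:H1→d1:-→d2:-→d3:-→d4:-→d5:-→d6:-→d7:-→d8:-→d9:-→d10:-→d11:-→d12:H2→d13:-→d14:H0→d15:-→d16:-→d17:-→d18:- -> H0
  + 39.192.38.0/24 (H0) depth=24
  + 20.128.0.0/12 (H0) depth=12
  lookup 39.192.0.92: bits 001001111100000000 walk d0:H1→d1:-→d2:-→d3:-→d4:-→d5:-→d6:-→d7:-→d8:-→d9:-→d10:-→d11:-→d12:H2→d13:-→d14:H0→d15:-→d16:-→d17:-→d18:- -> H0
  lookup 20.135.0.9: bits 0001010010000111 walk d0:H1→d1:-→d2:-→d3:-→d4:-→d5:-→d6:-→d7:-→d8:H2→d9:-→d10:-→d11:-→d12:H0→d13:-→d14:-→d15:-→d16:H2 -> H2

== LOOKUPS ==
["H2","H1","H1","H0","H0","H0","H2"]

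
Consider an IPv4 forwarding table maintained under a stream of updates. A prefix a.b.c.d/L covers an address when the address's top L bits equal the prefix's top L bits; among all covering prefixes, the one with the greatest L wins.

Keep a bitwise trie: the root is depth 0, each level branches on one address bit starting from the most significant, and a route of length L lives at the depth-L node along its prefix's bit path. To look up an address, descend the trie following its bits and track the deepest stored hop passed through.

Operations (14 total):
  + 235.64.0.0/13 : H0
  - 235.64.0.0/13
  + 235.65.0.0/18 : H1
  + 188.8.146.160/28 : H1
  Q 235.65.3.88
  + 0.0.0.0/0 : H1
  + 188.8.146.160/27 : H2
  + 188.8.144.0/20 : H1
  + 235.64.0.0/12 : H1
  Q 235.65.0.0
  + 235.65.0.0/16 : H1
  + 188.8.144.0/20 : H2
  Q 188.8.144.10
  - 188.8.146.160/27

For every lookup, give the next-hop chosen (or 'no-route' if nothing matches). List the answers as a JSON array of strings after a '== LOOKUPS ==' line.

Trace:
  add 235.64.0.0/13 -> H0 at depth 13
  del 235.64.0.0/13 (clear depth 13)
  add 235.65.0.0/18 -> H1 at depth 18
  add 188.8.146.160/28 -> H1 at depth 28
  lookup 235.65.3.88: bits 111010110100000100 walk d0:-→d1:-→d2:-→d3:-→d4:-→d5:-→d6:-→d7:-→d8:-→d9:-→d10:-→d11:-→d12:-→d13:-→d14:-→d15:-→d16:-→d17:-→d18:H1 -> H1
  add 0.0.0.0/0 -> H1 at depth 0
  add 188.8.146.160/27 -> H2 at depth 27
  add 188.8.144.0/20 -> H1 at depth 20
  add 235.64.0.0/12 -> H1 at depth 12
  lookup 235.65.0.0: bits 111010110100000100 walk d0:H1→d1:-→d2:-→d3:-→d4:-→d5:-→d6:-→d7:-→d8:-→d9:-→d10:-→d11:-→d12:H1→d13:-→d14:-→d15:-→d16:-→d17:-→d18:H1 -> H1
  add 235.65.0.0/16 -> H1 at depth 16
  add 188.8.144.0/20 -> H2 at depth 20
  lookup 188.8.144.10: bits 1011110000001000100100 walk d0:H1→d1:-→d2:-→d3:-→d4:-→d5:-→d6:-→d7:-→d8:-→d9:-→d10:-→d11:-→d12:-→d13:-→d14:-→d15:-→d16:-→d17:-→d18:-→d19:-→d20:H2→d21:-→d22:- -> H2
  del 188.8.146.160/27 (clear depth 27)

== LOOKUPS ==
["H1","H1","H2"]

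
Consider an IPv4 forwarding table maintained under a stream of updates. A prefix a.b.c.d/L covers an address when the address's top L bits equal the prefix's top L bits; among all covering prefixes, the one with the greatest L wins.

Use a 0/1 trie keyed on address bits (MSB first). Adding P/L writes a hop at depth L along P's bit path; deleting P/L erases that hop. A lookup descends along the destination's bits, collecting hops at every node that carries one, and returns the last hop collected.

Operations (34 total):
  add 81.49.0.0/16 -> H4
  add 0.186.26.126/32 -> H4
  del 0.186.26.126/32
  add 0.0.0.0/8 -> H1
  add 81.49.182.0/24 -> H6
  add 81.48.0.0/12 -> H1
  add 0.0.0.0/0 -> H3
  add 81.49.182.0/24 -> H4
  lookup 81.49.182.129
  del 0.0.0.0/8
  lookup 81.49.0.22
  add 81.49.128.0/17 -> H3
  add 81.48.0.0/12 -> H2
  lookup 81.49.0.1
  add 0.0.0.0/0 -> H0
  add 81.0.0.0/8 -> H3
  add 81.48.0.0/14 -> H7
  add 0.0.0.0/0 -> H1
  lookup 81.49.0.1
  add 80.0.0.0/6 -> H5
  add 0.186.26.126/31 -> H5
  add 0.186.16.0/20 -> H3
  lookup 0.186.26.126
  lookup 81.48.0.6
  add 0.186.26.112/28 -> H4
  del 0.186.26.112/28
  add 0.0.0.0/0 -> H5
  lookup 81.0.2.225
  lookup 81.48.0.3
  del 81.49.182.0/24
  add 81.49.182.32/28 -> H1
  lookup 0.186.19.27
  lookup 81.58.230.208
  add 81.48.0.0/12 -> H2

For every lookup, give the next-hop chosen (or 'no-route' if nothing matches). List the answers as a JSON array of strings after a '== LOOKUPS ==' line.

Process each operation:
  + 81.49.0.0/16 (H4) depth=16
  + 0.186.26.126/32 (H4) depth=32
  del 0.186.26.126/32 (clear depth 32)
  + 0.0.0.0/8 (H1) depth=8
  + 81.49.182.0/24 (H6) depth=24
  + 81.48.0.0/12 (H1) depth=12
  + 0.0.0.0/0 (H3) depth=0
  + 81.49.182.0/24 (H4) depth=24
  ? 81.49.182.129  path d0:H3→d1:-→d2:-→d3:-→d4:-→d5:-→d6:-→d7:-→d8:-→d9:-→d10:-→d11:-→d12:H1→d13:-→d14:-→d15:-→d16:H4→d17:-→d18:-→d19:-→d20:-→d21:-→d22:-→d23:-→d24:H4  best=H4
  del 0.0.0.0/8 (clear depth 8)
  ? 81.49.0.22  path d0:H3→d1:-→d2:-→d3:-→d4:-→d5:-→d6:-→d7:-→d8:-→d9:-→d10:-→d11:-→d12:H1→d13:-→d14:-→d15:-→d16:H4  best=H4
  + 81.49.128.0/17 (H3) depth=17
  + 81.48.0.0/12 (H2) depth=12
  ? 81.49.0.1  path d0:H3→d1:-→d2:-→d3:-→d4:-→d5:-→d6:-→d7:-→d8:-→d9:-→d10:-→d11:-→d12:H2→d13:-→d14:-→d15:-→d16:H4  best=H4
  + 0.0.0.0/0 (H0) depth=0
  + 81.0.0.0/8 (H3) depth=8
  + 81.48.0.0/14 (H7) depth=14
  + 0.0.0.0/0 (H1) depth=0
  ? 81.49.0.1  path d0:H1→d1:-→d2:-→d3:-→d4:-→d5:-→d6:-→d7:-→d8:H3→d9:-→d10:-→d11:-→d12:H2→d13:-→d14:H7→d15:-→d16:H4  best=H4
  + 80.0.0.0/6 (H5) depth=6
  + 0.186.26.126/31 (H5) depth=31
  + 0.186.16.0/20 (H3) depth=20
  ? 0.186.26.126  path d0:H1→d1:-→d2:-→d3:-→d4:-→d5:-→d6:-→d7:-→d8:-→d9:-→d10:-→d11:-→d12:-→d13:-→d14:-→d15:-→d16:-→d17:-→d18:-→d19:-→d20:H3→d21:-→d22:-→d23:-→d24:-→d25:-→d26:-→d27:-→d28:-→d29:-→d30:-→d31:H5→d32:-  best=H5
  ? 81.48.0.6  path d0:H1→d1:-→d2:-→d3:-→d4:-→d5:-→d6:H5→d7:-→d8:H3→d9:-→d10:-→d11:-→d12:H2→d13:-→d14:H7→d15:-  best=H7
  + 0.186.26.112/28 (H4) depth=28
  del 0.186.26.112/28 (clear depth 28)
  + 0.0.0.0/0 (H5) depth=0
  ? 81.0.2.225  path d0:H5→d1:-→d2:-→d3:-→d4:-→d5:-→d6:H5→d7:-→d8:H3→d9:-→d10:-  best=H3
  ? 81.48.0.3  path d0:H5→d1:-→d2:-→d3:-→d4:-→d5:-→d6:H5→d7:-→d8:H3→d9:-→d10:-→d11:-→d12:H2→d13:-→d14:H7→d15:-  best=H7
  del 81.49.182.0/24 (clear depth 24)
  + 81.49.182.32/28 (H1) depth=28
  ? 0.186.19.27  path d0:H5→d1:-→d2:-→d3:-→d4:-→d5:-→d6:-→d7:-→d8:-→d9:-→d10:-→d11:-→d12:-→d13:-→d14:-→d15:-→d16:-→d17:-→d18:-→d19:-→d20:H3  best=H3
  ? 81.58.230.208  path d0:H5→d1:-→d2:-→d3:-→d4:-→d5:-→d6:H5→d7:-→d8:H3→d9:-→d10:-→d11:-→d12:H2  best=H2
  + 81.48.0.0/12 (H2) depth=12

== LOOKUPS ==
["H4","H4","H4","H4","H5","H7","H3","H7","H3","H2"]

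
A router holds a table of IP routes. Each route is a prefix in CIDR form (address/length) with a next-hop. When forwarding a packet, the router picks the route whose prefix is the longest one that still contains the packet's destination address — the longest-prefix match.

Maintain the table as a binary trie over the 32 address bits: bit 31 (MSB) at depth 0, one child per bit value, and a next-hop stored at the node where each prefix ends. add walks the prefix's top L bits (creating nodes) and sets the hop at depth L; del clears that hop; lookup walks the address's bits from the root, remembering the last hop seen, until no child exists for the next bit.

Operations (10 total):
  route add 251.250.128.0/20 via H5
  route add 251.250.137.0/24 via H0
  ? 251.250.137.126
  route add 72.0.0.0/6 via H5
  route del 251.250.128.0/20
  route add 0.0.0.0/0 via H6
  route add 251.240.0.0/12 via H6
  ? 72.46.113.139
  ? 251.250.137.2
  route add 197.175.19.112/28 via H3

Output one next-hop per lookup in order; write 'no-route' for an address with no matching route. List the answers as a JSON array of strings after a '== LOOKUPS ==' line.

Trace:
  + 251.250.128.0/20 (H5) depth=20
  + 251.250.137.0/24 (H0) depth=24
  ? 251.250.137.126  path d0:-→d1:-→d2:-→d3:-→d4:-→d5:-→d6:-→d7:-→d8:-→d9:-→d10:-→d11:-→d12:-→d13:-→d14:-→d15:-→d16:-→d17:-→d18:-→d19:-→d20:H5→d21:-→d22:-→d23:-→d24:H0  best=H0
  + 72.0.0.0/6 (H5) depth=6
  - 251.250.128.0/20 clear@20
  + 0.0.0.0/0 (H6) depth=0
  + 251.240.0.0/12 (H6) depth=12
  ? 72.46.113.139  path d0:H6→d1:-→d2:-→d3:-→d4:-→d5:-→d6:H5  best=H5
  ? 251.250.137.2  path d0:H6→d1:-→d2:-→d3:-→d4:-→d5:-→d6:-→d7:-→d8:-→d9:-→d10:-→d11:-→d12:H6→d13:-→d14:-→d15:-→d16:-→d17:-→d18:-→d19:-→d20:-→d21:-→d22:-→d23:-→d24:H0  best=H0
  + 197.175.19.112/28 (H3) depth=28

== LOOKUPS ==
["H0","H5","H0"]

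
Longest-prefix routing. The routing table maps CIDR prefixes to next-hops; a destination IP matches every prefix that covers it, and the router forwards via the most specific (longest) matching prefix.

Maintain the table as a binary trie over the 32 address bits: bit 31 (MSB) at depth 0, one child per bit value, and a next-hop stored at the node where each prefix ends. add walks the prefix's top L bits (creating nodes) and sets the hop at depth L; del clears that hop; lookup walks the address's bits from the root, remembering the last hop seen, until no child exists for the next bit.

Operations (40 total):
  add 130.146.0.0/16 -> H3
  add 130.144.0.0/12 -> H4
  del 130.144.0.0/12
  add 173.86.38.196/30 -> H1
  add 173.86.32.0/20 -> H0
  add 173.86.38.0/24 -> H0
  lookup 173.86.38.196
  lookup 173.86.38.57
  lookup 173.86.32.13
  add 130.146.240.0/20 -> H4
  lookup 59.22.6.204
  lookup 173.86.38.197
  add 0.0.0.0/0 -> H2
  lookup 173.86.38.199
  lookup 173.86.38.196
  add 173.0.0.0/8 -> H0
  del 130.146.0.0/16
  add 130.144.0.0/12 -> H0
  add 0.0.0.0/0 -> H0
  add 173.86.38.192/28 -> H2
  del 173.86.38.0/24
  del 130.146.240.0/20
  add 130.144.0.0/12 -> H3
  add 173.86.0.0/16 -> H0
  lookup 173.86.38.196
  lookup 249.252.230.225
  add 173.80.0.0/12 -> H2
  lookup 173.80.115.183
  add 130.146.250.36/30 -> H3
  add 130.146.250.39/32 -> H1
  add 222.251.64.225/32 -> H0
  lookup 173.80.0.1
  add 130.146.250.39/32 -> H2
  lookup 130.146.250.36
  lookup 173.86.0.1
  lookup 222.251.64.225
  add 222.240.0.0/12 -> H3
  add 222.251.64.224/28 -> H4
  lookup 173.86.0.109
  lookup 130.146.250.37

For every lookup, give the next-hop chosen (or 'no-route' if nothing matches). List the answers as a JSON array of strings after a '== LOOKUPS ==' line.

Trace:
  + 130.146.0.0/16 (H3) depth=16
  + 130.144.0.0/12 (H4) depth=12
  - 130.144.0.0/12 clear@12
  + 173.86.38.196/30 (H1) depth=30
  + 173.86.32.0/20 (H0) depth=20
  + 173.86.38.0/24 (H0) depth=24
  Q 173.86.38.196: descend 101011010101011000100110110001 ; hops seen [H0,H0,H1] ; pick H1
  Q 173.86.38.57: descend 101011010101011000100110 ; hops seen [H0,H0] ; pick H0
  Q 173.86.32.13: descend 101011010101011000100 ; hops seen [H0] ; pick H0
  + 130.146.240.0/20 (H4) depth=20
  Q 59.22.6.204: descend ε ; hops seen [∅] ; pick no-route
  Q 173.86.38.197: descend 101011010101011000100110110001 ; hops seen [H0,H0,H1] ; pick H1
  + 0.0.0.0/0 (H2) depth=0
  Q 173.86.38.199: descend 101011010101011000100110110001 ; hops seen [H2,H0,H0,H1] ; pick H1
  Q 173.86.38.196: descend 101011010101011000100110110001 ; hops seen [H2,H0,H0,H1] ; pick H1
  + 173.0.0.0/8 (H0) depth=8
  - 130.146.0.0/16 clear@16
  + 130.144.0.0/12 (H0) depth=12
  + 0.0.0.0/0 (H0) depth=0
  + 173.86.38.192/28 (H2) depth=28
  - 173.86.38.0/24 clear@24
  - 130.146.240.0/20 clear@20
  + 130.144.0.0/12 (H3) depth=12
  + 173.86.0.0/16 (H0) depth=16
  Q 173.86.38.196: descend 101011010101011000100110110001 ; hops seen [H0,H0,H0,H0,H2,H1] ; pick H1
  Q 249.252.230.225: descend 1 ; hops seen [H0] ; pick H0
  + 173.80.0.0/12 (H2) depth=12
  Q 173.80.115.183: descend 1010110101010 ; hops seen [H0,H0,H2] ; pick H2
  + 130.146.250.36/30 (H3) depth=30
  + 130.146.250.39/32 (H1) depth=32
  + 222.251.64.225/32 (H0) depth=32
  Q 173.80.0.1: descend 1010110101010 ; hops seen [H0,H0,H2] ; pick H2
  + 130.146.250.39/32 (H2) depth=32
  Q 130.146.250.36: descend 100000101001001011111010001001 ; hops seen [H0,H3,H3] ; pick H3
  Q 173.86.0.1: descend 101011010101011000 ; hops seen [H0,H0,H2,H0] ; pick H0
  Q 222.251.64.225: descend 11011110111110110100000011100001 ; hops seen [H0,H0] ; pick H0
  + 222.240.0.0/12 (H3) depth=12
  + 222.251.64.224/28 (H4) depth=28
  Q 173.86.0.109: descend 101011010101011000 ; hops seen [H0,H0,H2,H0] ; pick H0
  Q 130.146.250.37: descend 100000101001001011111010001001 ; hops seen [H0,H3,H3] ; pick H3

== LOOKUPS ==
["H1","H0","H0","no-route","H1","H1","H1","H1","H0","H2","H2","H3","H0","H0","H0","H3"]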